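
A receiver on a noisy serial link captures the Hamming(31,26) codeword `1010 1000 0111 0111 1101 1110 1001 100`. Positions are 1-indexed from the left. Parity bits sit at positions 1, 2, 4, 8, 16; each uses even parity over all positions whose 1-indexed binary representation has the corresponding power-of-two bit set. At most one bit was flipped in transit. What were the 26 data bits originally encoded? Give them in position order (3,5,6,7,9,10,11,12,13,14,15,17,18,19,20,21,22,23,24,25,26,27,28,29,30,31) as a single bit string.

11000111011110111101001100

s1: b1⊕b3⊕b5⊕b7⊕b9⊕b11⊕b13⊕b15⊕b17⊕b19⊕b21⊕b23⊕b25⊕b27⊕b29⊕b31 = 1⊕1⊕1⊕0⊕0⊕1⊕0⊕1⊕1⊕0⊕1⊕1⊕1⊕0⊕1⊕0 = 0
s2: b2⊕b3⊕b6⊕b7⊕b10⊕b11⊕b14⊕b15⊕b18⊕b19⊕b22⊕b23⊕b26⊕b27⊕b30⊕b31 = 0⊕1⊕0⊕0⊕1⊕1⊕1⊕1⊕1⊕0⊕1⊕1⊕0⊕0⊕0⊕0 = 0
s4: b4⊕b5⊕b6⊕b7⊕b12⊕b13⊕b14⊕b15⊕b20⊕b21⊕b22⊕b23⊕b28⊕b29⊕b30⊕b31 = 0⊕1⊕0⊕0⊕1⊕0⊕1⊕1⊕1⊕1⊕1⊕1⊕1⊕1⊕0⊕0 = 0
s8: b8⊕b9⊕b10⊕b11⊕b12⊕b13⊕b14⊕b15⊕b24⊕b25⊕b26⊕b27⊕b28⊕b29⊕b30⊕b31 = 0⊕0⊕1⊕1⊕1⊕0⊕1⊕1⊕0⊕1⊕0⊕0⊕1⊕1⊕0⊕0 = 0
s16: b16⊕b17⊕b18⊕b19⊕b20⊕b21⊕b22⊕b23⊕b24⊕b25⊕b26⊕b27⊕b28⊕b29⊕b30⊕b31 = 1⊕1⊕1⊕0⊕1⊕1⊕1⊕1⊕0⊕1⊕0⊕0⊕1⊕1⊕0⊕0 = 0
Syndrome (s16...s1) = 00000 → position 0 (no error).
No correction needed.
Data bits at positions 3,5,6,7,9,10,11,12,13,14,15,17,18,19,20,21,22,23,24,25,26,27,28,29,30,31: 11000111011110111101001100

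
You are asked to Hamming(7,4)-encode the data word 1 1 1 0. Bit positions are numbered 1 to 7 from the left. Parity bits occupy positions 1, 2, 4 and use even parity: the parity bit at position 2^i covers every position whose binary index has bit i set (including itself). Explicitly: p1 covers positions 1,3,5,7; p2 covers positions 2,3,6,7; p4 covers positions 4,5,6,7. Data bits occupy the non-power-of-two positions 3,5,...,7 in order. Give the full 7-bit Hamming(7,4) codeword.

Place data bits at non-power-of-two positions: b3=1, b5=1, b6=1, b7=0.
p1 = XOR of data positions {3,5,7} = 1⊕1⊕0 = 0
p2 = XOR of data positions {3,6,7} = 1⊕1⊕0 = 0
p4 = XOR of data positions {5,6,7} = 1⊕1⊕0 = 0
Codeword b1..b7 = 0010110

0010110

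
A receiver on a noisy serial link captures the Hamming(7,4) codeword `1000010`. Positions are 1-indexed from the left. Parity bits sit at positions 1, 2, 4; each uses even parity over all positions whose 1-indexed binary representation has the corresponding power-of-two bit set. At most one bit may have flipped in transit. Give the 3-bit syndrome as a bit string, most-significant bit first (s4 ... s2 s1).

s1: b1⊕b3⊕b5⊕b7 = 1⊕0⊕0⊕0 = 1
s2: b2⊕b3⊕b6⊕b7 = 0⊕0⊕1⊕0 = 1
s4: b4⊕b5⊕b6⊕b7 = 0⊕0⊕1⊕0 = 1
Syndrome (s4...s1) = 111 → position 7.

111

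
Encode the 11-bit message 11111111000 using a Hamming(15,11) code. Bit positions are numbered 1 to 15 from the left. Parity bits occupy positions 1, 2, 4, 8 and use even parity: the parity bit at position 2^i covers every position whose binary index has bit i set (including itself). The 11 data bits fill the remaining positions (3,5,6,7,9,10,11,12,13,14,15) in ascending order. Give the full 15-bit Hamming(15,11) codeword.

Place data bits at non-power-of-two positions: b3=1, b5=1, b6=1, b7=1, b9=1, b10=1, b11=1, b12=1, b13=0, b14=0, b15=0.
p1 = XOR of data positions {3,5,7,9,11,13,15} = 1⊕1⊕1⊕1⊕1⊕0⊕0 = 1
p2 = XOR of data positions {3,6,7,10,11,14,15} = 1⊕1⊕1⊕1⊕1⊕0⊕0 = 1
p4 = XOR of data positions {5,6,7,12,13,14,15} = 1⊕1⊕1⊕1⊕0⊕0⊕0 = 0
p8 = XOR of data positions {9,10,11,12,13,14,15} = 1⊕1⊕1⊕1⊕0⊕0⊕0 = 0
Codeword b1..b15 = 111011101111000

111011101111000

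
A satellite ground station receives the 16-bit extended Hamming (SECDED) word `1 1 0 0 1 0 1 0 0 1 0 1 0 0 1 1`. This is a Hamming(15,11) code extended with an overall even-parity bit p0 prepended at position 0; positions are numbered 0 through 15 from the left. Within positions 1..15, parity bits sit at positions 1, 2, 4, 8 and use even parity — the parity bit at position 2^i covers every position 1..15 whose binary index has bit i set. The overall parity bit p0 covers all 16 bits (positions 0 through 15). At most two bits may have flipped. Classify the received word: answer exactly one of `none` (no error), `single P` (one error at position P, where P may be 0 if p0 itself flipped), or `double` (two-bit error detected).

s1: b1⊕b3⊕b5⊕b7⊕b9⊕b11⊕b13⊕b15 = 1⊕0⊕0⊕0⊕1⊕1⊕0⊕1 = 0
s2: b2⊕b3⊕b6⊕b7⊕b10⊕b11⊕b14⊕b15 = 0⊕0⊕1⊕0⊕0⊕1⊕1⊕1 = 0
s4: b4⊕b5⊕b6⊕b7⊕b12⊕b13⊕b14⊕b15 = 1⊕0⊕1⊕0⊕0⊕0⊕1⊕1 = 0
s8: b8⊕b9⊕b10⊕b11⊕b12⊕b13⊕b14⊕b15 = 0⊕1⊕0⊕1⊕0⊕0⊕1⊕1 = 0
Syndrome (s8...s1) = 0000 → position 0 (no error).
Overall parity (XOR of all 16 bits, including p0): 1⊕1⊕0⊕0⊕1⊕0⊕1⊕0⊕0⊕1⊕0⊕1⊕0⊕0⊕1⊕1 = 0
Overall=0, syndrome position=0 → no error.

none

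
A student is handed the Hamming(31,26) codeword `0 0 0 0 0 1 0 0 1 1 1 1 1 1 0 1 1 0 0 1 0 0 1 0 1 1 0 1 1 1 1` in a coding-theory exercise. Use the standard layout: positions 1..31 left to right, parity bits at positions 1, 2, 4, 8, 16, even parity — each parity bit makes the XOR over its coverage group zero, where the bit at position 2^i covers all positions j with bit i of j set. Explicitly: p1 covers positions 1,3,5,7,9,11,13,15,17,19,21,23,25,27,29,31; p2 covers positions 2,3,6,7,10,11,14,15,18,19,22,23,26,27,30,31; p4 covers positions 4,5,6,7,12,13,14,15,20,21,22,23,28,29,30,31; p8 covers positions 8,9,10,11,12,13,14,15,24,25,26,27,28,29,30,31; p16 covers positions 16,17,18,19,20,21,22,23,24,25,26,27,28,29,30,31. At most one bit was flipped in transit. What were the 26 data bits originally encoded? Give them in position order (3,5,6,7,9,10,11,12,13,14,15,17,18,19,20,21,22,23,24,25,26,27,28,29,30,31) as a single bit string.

00101111110100100101101111

s1: b1⊕b3⊕b5⊕b7⊕b9⊕b11⊕b13⊕b15⊕b17⊕b19⊕b21⊕b23⊕b25⊕b27⊕b29⊕b31 = 0⊕0⊕0⊕0⊕1⊕1⊕1⊕0⊕1⊕0⊕0⊕1⊕1⊕0⊕1⊕1 = 0
s2: b2⊕b3⊕b6⊕b7⊕b10⊕b11⊕b14⊕b15⊕b18⊕b19⊕b22⊕b23⊕b26⊕b27⊕b30⊕b31 = 0⊕0⊕1⊕0⊕1⊕1⊕1⊕0⊕0⊕0⊕0⊕1⊕1⊕0⊕1⊕1 = 0
s4: b4⊕b5⊕b6⊕b7⊕b12⊕b13⊕b14⊕b15⊕b20⊕b21⊕b22⊕b23⊕b28⊕b29⊕b30⊕b31 = 0⊕0⊕1⊕0⊕1⊕1⊕1⊕0⊕1⊕0⊕0⊕1⊕1⊕1⊕1⊕1 = 0
s8: b8⊕b9⊕b10⊕b11⊕b12⊕b13⊕b14⊕b15⊕b24⊕b25⊕b26⊕b27⊕b28⊕b29⊕b30⊕b31 = 0⊕1⊕1⊕1⊕1⊕1⊕1⊕0⊕0⊕1⊕1⊕0⊕1⊕1⊕1⊕1 = 0
s16: b16⊕b17⊕b18⊕b19⊕b20⊕b21⊕b22⊕b23⊕b24⊕b25⊕b26⊕b27⊕b28⊕b29⊕b30⊕b31 = 1⊕1⊕0⊕0⊕1⊕0⊕0⊕1⊕0⊕1⊕1⊕0⊕1⊕1⊕1⊕1 = 0
Syndrome (s16...s1) = 00000 → position 0 (no error).
No correction needed.
Data bits at positions 3,5,6,7,9,10,11,12,13,14,15,17,18,19,20,21,22,23,24,25,26,27,28,29,30,31: 00101111110100100101101111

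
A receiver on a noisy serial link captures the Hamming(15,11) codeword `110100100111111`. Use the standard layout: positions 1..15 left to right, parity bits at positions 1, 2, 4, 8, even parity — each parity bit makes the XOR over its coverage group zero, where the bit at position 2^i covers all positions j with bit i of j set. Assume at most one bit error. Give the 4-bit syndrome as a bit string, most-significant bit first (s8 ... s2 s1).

s1: b1⊕b3⊕b5⊕b7⊕b9⊕b11⊕b13⊕b15 = 1⊕0⊕0⊕1⊕0⊕1⊕1⊕1 = 1
s2: b2⊕b3⊕b6⊕b7⊕b10⊕b11⊕b14⊕b15 = 1⊕0⊕0⊕1⊕1⊕1⊕1⊕1 = 0
s4: b4⊕b5⊕b6⊕b7⊕b12⊕b13⊕b14⊕b15 = 1⊕0⊕0⊕1⊕1⊕1⊕1⊕1 = 0
s8: b8⊕b9⊕b10⊕b11⊕b12⊕b13⊕b14⊕b15 = 0⊕0⊕1⊕1⊕1⊕1⊕1⊕1 = 0
Syndrome (s8...s1) = 0001 → position 1.

0001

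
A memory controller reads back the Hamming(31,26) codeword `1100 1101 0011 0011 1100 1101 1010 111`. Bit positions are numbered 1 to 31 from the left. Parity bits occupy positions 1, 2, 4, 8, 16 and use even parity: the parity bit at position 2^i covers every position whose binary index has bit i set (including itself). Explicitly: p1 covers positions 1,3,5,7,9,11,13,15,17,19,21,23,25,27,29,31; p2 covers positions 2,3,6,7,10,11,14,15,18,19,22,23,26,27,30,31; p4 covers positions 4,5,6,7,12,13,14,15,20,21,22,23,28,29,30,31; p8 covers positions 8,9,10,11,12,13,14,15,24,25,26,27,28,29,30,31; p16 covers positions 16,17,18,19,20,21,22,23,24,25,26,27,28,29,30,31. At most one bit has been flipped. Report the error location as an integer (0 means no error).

s1: b1⊕b3⊕b5⊕b7⊕b9⊕b11⊕b13⊕b15⊕b17⊕b19⊕b21⊕b23⊕b25⊕b27⊕b29⊕b31 = 1⊕0⊕1⊕0⊕0⊕1⊕0⊕1⊕1⊕0⊕1⊕0⊕1⊕1⊕1⊕1 = 0
s2: b2⊕b3⊕b6⊕b7⊕b10⊕b11⊕b14⊕b15⊕b18⊕b19⊕b22⊕b23⊕b26⊕b27⊕b30⊕b31 = 1⊕0⊕1⊕0⊕0⊕1⊕0⊕1⊕1⊕0⊕1⊕0⊕0⊕1⊕1⊕1 = 1
s4: b4⊕b5⊕b6⊕b7⊕b12⊕b13⊕b14⊕b15⊕b20⊕b21⊕b22⊕b23⊕b28⊕b29⊕b30⊕b31 = 0⊕1⊕1⊕0⊕1⊕0⊕0⊕1⊕0⊕1⊕1⊕0⊕0⊕1⊕1⊕1 = 1
s8: b8⊕b9⊕b10⊕b11⊕b12⊕b13⊕b14⊕b15⊕b24⊕b25⊕b26⊕b27⊕b28⊕b29⊕b30⊕b31 = 1⊕0⊕0⊕1⊕1⊕0⊕0⊕1⊕1⊕1⊕0⊕1⊕0⊕1⊕1⊕1 = 0
s16: b16⊕b17⊕b18⊕b19⊕b20⊕b21⊕b22⊕b23⊕b24⊕b25⊕b26⊕b27⊕b28⊕b29⊕b30⊕b31 = 1⊕1⊕1⊕0⊕0⊕1⊕1⊕0⊕1⊕1⊕0⊕1⊕0⊕1⊕1⊕1 = 1
Syndrome (s16...s1) = 10110 → position 22.

22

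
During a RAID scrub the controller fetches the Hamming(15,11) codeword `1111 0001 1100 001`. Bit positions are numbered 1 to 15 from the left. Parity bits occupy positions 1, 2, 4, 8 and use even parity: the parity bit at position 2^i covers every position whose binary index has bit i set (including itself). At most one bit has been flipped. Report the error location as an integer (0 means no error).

s1: b1⊕b3⊕b5⊕b7⊕b9⊕b11⊕b13⊕b15 = 1⊕1⊕0⊕0⊕1⊕0⊕0⊕1 = 0
s2: b2⊕b3⊕b6⊕b7⊕b10⊕b11⊕b14⊕b15 = 1⊕1⊕0⊕0⊕1⊕0⊕0⊕1 = 0
s4: b4⊕b5⊕b6⊕b7⊕b12⊕b13⊕b14⊕b15 = 1⊕0⊕0⊕0⊕0⊕0⊕0⊕1 = 0
s8: b8⊕b9⊕b10⊕b11⊕b12⊕b13⊕b14⊕b15 = 1⊕1⊕1⊕0⊕0⊕0⊕0⊕1 = 0
Syndrome (s8...s1) = 0000 → position 0 (no error).

0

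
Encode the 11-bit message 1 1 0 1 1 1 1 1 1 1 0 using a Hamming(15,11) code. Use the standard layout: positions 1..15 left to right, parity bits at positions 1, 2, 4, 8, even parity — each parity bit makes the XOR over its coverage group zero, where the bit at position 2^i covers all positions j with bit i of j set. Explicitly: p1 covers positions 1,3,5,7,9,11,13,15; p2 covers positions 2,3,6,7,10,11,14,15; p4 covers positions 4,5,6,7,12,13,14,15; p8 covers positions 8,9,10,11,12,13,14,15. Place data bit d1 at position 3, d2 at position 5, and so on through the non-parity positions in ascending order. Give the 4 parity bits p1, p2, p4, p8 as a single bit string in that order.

0110

Place data bits at non-power-of-two positions: b3=1, b5=1, b6=0, b7=1, b9=1, b10=1, b11=1, b12=1, b13=1, b14=1, b15=0.
p1 = XOR of data positions {3,5,7,9,11,13,15} = 1⊕1⊕1⊕1⊕1⊕1⊕0 = 0
p2 = XOR of data positions {3,6,7,10,11,14,15} = 1⊕0⊕1⊕1⊕1⊕1⊕0 = 1
p4 = XOR of data positions {5,6,7,12,13,14,15} = 1⊕0⊕1⊕1⊕1⊕1⊕0 = 1
p8 = XOR of data positions {9,10,11,12,13,14,15} = 1⊕1⊕1⊕1⊕1⊕1⊕0 = 0
Parity bits p1,p2,p4,p8 = 0110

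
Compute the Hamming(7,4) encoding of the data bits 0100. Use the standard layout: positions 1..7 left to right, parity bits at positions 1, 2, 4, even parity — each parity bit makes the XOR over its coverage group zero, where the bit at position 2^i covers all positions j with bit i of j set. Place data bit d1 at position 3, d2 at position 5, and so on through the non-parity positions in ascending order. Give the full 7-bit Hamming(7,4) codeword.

Place data bits at non-power-of-two positions: b3=0, b5=1, b6=0, b7=0.
p1 = XOR of data positions {3,5,7} = 0⊕1⊕0 = 1
p2 = XOR of data positions {3,6,7} = 0⊕0⊕0 = 0
p4 = XOR of data positions {5,6,7} = 1⊕0⊕0 = 1
Codeword b1..b7 = 1001100

1001100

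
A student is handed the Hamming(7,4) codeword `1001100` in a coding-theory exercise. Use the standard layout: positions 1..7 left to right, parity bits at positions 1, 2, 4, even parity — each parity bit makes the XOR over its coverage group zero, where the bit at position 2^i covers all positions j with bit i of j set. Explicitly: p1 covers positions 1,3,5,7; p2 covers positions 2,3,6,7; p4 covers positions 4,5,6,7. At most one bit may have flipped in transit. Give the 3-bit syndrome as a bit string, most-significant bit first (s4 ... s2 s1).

000

s1: b1⊕b3⊕b5⊕b7 = 1⊕0⊕1⊕0 = 0
s2: b2⊕b3⊕b6⊕b7 = 0⊕0⊕0⊕0 = 0
s4: b4⊕b5⊕b6⊕b7 = 1⊕1⊕0⊕0 = 0
Syndrome (s4...s1) = 000 → position 0 (no error).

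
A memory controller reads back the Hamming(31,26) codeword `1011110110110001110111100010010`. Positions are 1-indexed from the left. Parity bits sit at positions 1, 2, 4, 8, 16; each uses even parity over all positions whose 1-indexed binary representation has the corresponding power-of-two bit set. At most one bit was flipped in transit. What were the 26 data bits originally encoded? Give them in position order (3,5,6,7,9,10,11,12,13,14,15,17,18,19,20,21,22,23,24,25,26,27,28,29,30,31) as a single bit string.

s1: b1⊕b3⊕b5⊕b7⊕b9⊕b11⊕b13⊕b15⊕b17⊕b19⊕b21⊕b23⊕b25⊕b27⊕b29⊕b31 = 1⊕1⊕1⊕0⊕1⊕1⊕0⊕0⊕1⊕0⊕1⊕1⊕0⊕1⊕0⊕0 = 1
s2: b2⊕b3⊕b6⊕b7⊕b10⊕b11⊕b14⊕b15⊕b18⊕b19⊕b22⊕b23⊕b26⊕b27⊕b30⊕b31 = 0⊕1⊕1⊕0⊕0⊕1⊕0⊕0⊕1⊕0⊕1⊕1⊕0⊕1⊕1⊕0 = 0
s4: b4⊕b5⊕b6⊕b7⊕b12⊕b13⊕b14⊕b15⊕b20⊕b21⊕b22⊕b23⊕b28⊕b29⊕b30⊕b31 = 1⊕1⊕1⊕0⊕1⊕0⊕0⊕0⊕1⊕1⊕1⊕1⊕0⊕0⊕1⊕0 = 1
s8: b8⊕b9⊕b10⊕b11⊕b12⊕b13⊕b14⊕b15⊕b24⊕b25⊕b26⊕b27⊕b28⊕b29⊕b30⊕b31 = 1⊕1⊕0⊕1⊕1⊕0⊕0⊕0⊕0⊕0⊕0⊕1⊕0⊕0⊕1⊕0 = 0
s16: b16⊕b17⊕b18⊕b19⊕b20⊕b21⊕b22⊕b23⊕b24⊕b25⊕b26⊕b27⊕b28⊕b29⊕b30⊕b31 = 1⊕1⊕1⊕0⊕1⊕1⊕1⊕1⊕0⊕0⊕0⊕1⊕0⊕0⊕1⊕0 = 1
Syndrome (s16...s1) = 10101 → position 21.
Flip bit 21: corrected codeword = 1011110110110001110101100010010
Data bits at positions 3,5,6,7,9,10,11,12,13,14,15,17,18,19,20,21,22,23,24,25,26,27,28,29,30,31: 11101011000110101100010010

11101011000110101100010010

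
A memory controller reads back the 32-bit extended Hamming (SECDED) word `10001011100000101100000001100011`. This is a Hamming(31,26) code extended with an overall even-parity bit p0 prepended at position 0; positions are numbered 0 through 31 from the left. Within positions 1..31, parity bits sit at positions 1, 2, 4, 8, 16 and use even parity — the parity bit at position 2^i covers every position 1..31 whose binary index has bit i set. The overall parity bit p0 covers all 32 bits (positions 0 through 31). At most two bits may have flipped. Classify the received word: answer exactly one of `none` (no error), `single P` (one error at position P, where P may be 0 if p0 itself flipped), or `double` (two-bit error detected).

s1: b1⊕b3⊕b5⊕b7⊕b9⊕b11⊕b13⊕b15⊕b17⊕b19⊕b21⊕b23⊕b25⊕b27⊕b29⊕b31 = 0⊕0⊕0⊕1⊕0⊕0⊕0⊕0⊕1⊕0⊕0⊕0⊕1⊕0⊕0⊕1 = 0
s2: b2⊕b3⊕b6⊕b7⊕b10⊕b11⊕b14⊕b15⊕b18⊕b19⊕b22⊕b23⊕b26⊕b27⊕b30⊕b31 = 0⊕0⊕1⊕1⊕0⊕0⊕1⊕0⊕0⊕0⊕0⊕0⊕1⊕0⊕1⊕1 = 0
s4: b4⊕b5⊕b6⊕b7⊕b12⊕b13⊕b14⊕b15⊕b20⊕b21⊕b22⊕b23⊕b28⊕b29⊕b30⊕b31 = 1⊕0⊕1⊕1⊕0⊕0⊕1⊕0⊕0⊕0⊕0⊕0⊕0⊕0⊕1⊕1 = 0
s8: b8⊕b9⊕b10⊕b11⊕b12⊕b13⊕b14⊕b15⊕b24⊕b25⊕b26⊕b27⊕b28⊕b29⊕b30⊕b31 = 1⊕0⊕0⊕0⊕0⊕0⊕1⊕0⊕0⊕1⊕1⊕0⊕0⊕0⊕1⊕1 = 0
s16: b16⊕b17⊕b18⊕b19⊕b20⊕b21⊕b22⊕b23⊕b24⊕b25⊕b26⊕b27⊕b28⊕b29⊕b30⊕b31 = 1⊕1⊕0⊕0⊕0⊕0⊕0⊕0⊕0⊕1⊕1⊕0⊕0⊕0⊕1⊕1 = 0
Syndrome (s16...s1) = 00000 → position 0 (no error).
Overall parity (XOR of all 32 bits, including p0): 1⊕0⊕0⊕0⊕1⊕0⊕1⊕1⊕1⊕0⊕0⊕0⊕0⊕0⊕1⊕0⊕1⊕1⊕0⊕0⊕0⊕0⊕0⊕0⊕0⊕1⊕1⊕0⊕0⊕0⊕1⊕1 = 0
Overall=0, syndrome position=0 → no error.

none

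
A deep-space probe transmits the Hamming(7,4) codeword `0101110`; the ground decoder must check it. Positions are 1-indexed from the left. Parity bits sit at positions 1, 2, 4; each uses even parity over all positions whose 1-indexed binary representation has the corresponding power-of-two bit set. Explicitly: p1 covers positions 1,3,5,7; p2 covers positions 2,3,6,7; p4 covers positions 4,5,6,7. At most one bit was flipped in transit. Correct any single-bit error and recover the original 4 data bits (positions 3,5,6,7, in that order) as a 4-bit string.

0010

s1: b1⊕b3⊕b5⊕b7 = 0⊕0⊕1⊕0 = 1
s2: b2⊕b3⊕b6⊕b7 = 1⊕0⊕1⊕0 = 0
s4: b4⊕b5⊕b6⊕b7 = 1⊕1⊕1⊕0 = 1
Syndrome (s4...s1) = 101 → position 5.
Flip bit 5: corrected codeword = 0101010
Data bits at positions 3,5,6,7: 0010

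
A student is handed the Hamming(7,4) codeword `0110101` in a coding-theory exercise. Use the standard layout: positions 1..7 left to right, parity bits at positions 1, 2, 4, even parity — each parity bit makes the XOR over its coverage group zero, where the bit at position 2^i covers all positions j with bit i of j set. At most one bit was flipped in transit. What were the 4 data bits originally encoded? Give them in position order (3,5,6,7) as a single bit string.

s1: b1⊕b3⊕b5⊕b7 = 0⊕1⊕1⊕1 = 1
s2: b2⊕b3⊕b6⊕b7 = 1⊕1⊕0⊕1 = 1
s4: b4⊕b5⊕b6⊕b7 = 0⊕1⊕0⊕1 = 0
Syndrome (s4...s1) = 011 → position 3.
Flip bit 3: corrected codeword = 0100101
Data bits at positions 3,5,6,7: 0101

0101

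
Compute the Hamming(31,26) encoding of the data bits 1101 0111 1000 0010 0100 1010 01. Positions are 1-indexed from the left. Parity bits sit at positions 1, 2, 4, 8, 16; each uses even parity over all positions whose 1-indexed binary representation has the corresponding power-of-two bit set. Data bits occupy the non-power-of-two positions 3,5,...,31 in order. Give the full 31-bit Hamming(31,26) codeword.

Place data bits at non-power-of-two positions: b3=1, b5=1, b6=0, b7=1, b9=0, b10=1, b11=1, b12=1, b13=1, b14=0, b15=0, b17=0, b18=0, b19=0, b20=1, b21=0, b22=0, b23=1, b24=0, b25=0, b26=1, b27=0, b28=1, b29=0, b30=0, b31=1.
p1 = XOR of data positions {3,5,7,9,11,13,15,17,19,21,23,25,27,29,31} = 1⊕1⊕1⊕0⊕1⊕1⊕0⊕0⊕0⊕0⊕1⊕0⊕0⊕0⊕1 = 1
p2 = XOR of data positions {3,6,7,10,11,14,15,18,19,22,23,26,27,30,31} = 1⊕0⊕1⊕1⊕1⊕0⊕0⊕0⊕0⊕0⊕1⊕1⊕0⊕0⊕1 = 1
p4 = XOR of data positions {5,6,7,12,13,14,15,20,21,22,23,28,29,30,31} = 1⊕0⊕1⊕1⊕1⊕0⊕0⊕1⊕0⊕0⊕1⊕1⊕0⊕0⊕1 = 0
p8 = XOR of data positions {9,10,11,12,13,14,15,24,25,26,27,28,29,30,31} = 0⊕1⊕1⊕1⊕1⊕0⊕0⊕0⊕0⊕1⊕0⊕1⊕0⊕0⊕1 = 1
p16 = XOR of data positions {17,18,19,20,21,22,23,24,25,26,27,28,29,30,31} = 0⊕0⊕0⊕1⊕0⊕0⊕1⊕0⊕0⊕1⊕0⊕1⊕0⊕0⊕1 = 1
Codeword b1..b31 = 1110101101111001000100100101001

1110101101111001000100100101001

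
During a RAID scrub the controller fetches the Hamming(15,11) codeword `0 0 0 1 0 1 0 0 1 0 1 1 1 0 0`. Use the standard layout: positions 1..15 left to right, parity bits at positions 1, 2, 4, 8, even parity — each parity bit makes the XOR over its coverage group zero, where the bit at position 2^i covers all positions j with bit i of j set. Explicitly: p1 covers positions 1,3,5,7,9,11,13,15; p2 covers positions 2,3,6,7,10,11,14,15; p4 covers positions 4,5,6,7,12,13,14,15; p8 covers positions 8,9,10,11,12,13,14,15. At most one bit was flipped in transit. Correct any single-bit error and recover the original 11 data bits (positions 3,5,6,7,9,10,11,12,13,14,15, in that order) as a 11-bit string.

00101011100

s1: b1⊕b3⊕b5⊕b7⊕b9⊕b11⊕b13⊕b15 = 0⊕0⊕0⊕0⊕1⊕1⊕1⊕0 = 1
s2: b2⊕b3⊕b6⊕b7⊕b10⊕b11⊕b14⊕b15 = 0⊕0⊕1⊕0⊕0⊕1⊕0⊕0 = 0
s4: b4⊕b5⊕b6⊕b7⊕b12⊕b13⊕b14⊕b15 = 1⊕0⊕1⊕0⊕1⊕1⊕0⊕0 = 0
s8: b8⊕b9⊕b10⊕b11⊕b12⊕b13⊕b14⊕b15 = 0⊕1⊕0⊕1⊕1⊕1⊕0⊕0 = 0
Syndrome (s8...s1) = 0001 → position 1.
Flip bit 1: corrected codeword = 100101001011100
Data bits at positions 3,5,6,7,9,10,11,12,13,14,15: 00101011100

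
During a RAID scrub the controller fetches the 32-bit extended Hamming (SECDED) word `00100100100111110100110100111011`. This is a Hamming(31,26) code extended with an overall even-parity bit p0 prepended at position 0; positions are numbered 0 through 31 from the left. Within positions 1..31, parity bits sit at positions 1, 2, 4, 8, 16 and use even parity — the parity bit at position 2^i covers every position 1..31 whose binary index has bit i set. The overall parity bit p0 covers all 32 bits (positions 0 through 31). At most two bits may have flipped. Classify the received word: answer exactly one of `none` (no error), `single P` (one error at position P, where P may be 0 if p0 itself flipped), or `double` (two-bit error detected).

single 31

s1: b1⊕b3⊕b5⊕b7⊕b9⊕b11⊕b13⊕b15⊕b17⊕b19⊕b21⊕b23⊕b25⊕b27⊕b29⊕b31 = 0⊕0⊕1⊕0⊕0⊕1⊕1⊕1⊕1⊕0⊕1⊕1⊕0⊕1⊕0⊕1 = 1
s2: b2⊕b3⊕b6⊕b7⊕b10⊕b11⊕b14⊕b15⊕b18⊕b19⊕b22⊕b23⊕b26⊕b27⊕b30⊕b31 = 1⊕0⊕0⊕0⊕0⊕1⊕1⊕1⊕0⊕0⊕0⊕1⊕1⊕1⊕1⊕1 = 1
s4: b4⊕b5⊕b6⊕b7⊕b12⊕b13⊕b14⊕b15⊕b20⊕b21⊕b22⊕b23⊕b28⊕b29⊕b30⊕b31 = 0⊕1⊕0⊕0⊕1⊕1⊕1⊕1⊕1⊕1⊕0⊕1⊕1⊕0⊕1⊕1 = 1
s8: b8⊕b9⊕b10⊕b11⊕b12⊕b13⊕b14⊕b15⊕b24⊕b25⊕b26⊕b27⊕b28⊕b29⊕b30⊕b31 = 1⊕0⊕0⊕1⊕1⊕1⊕1⊕1⊕0⊕0⊕1⊕1⊕1⊕0⊕1⊕1 = 1
s16: b16⊕b17⊕b18⊕b19⊕b20⊕b21⊕b22⊕b23⊕b24⊕b25⊕b26⊕b27⊕b28⊕b29⊕b30⊕b31 = 0⊕1⊕0⊕0⊕1⊕1⊕0⊕1⊕0⊕0⊕1⊕1⊕1⊕0⊕1⊕1 = 1
Syndrome (s16...s1) = 11111 → position 31.
Overall parity (XOR of all 32 bits, including p0): 0⊕0⊕1⊕0⊕0⊕1⊕0⊕0⊕1⊕0⊕0⊕1⊕1⊕1⊕1⊕1⊕0⊕1⊕0⊕0⊕1⊕1⊕0⊕1⊕0⊕0⊕1⊕1⊕1⊕0⊕1⊕1 = 1
Overall=1, syndrome position=31 → single-bit error at position 31.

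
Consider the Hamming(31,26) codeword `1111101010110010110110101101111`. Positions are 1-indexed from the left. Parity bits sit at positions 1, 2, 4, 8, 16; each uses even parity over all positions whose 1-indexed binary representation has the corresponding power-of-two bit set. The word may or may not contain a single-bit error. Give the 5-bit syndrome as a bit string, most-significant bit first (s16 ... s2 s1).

s1: b1⊕b3⊕b5⊕b7⊕b9⊕b11⊕b13⊕b15⊕b17⊕b19⊕b21⊕b23⊕b25⊕b27⊕b29⊕b31 = 1⊕1⊕1⊕1⊕1⊕1⊕0⊕1⊕1⊕0⊕1⊕1⊕1⊕0⊕1⊕1 = 1
s2: b2⊕b3⊕b6⊕b7⊕b10⊕b11⊕b14⊕b15⊕b18⊕b19⊕b22⊕b23⊕b26⊕b27⊕b30⊕b31 = 1⊕1⊕0⊕1⊕0⊕1⊕0⊕1⊕1⊕0⊕0⊕1⊕1⊕0⊕1⊕1 = 0
s4: b4⊕b5⊕b6⊕b7⊕b12⊕b13⊕b14⊕b15⊕b20⊕b21⊕b22⊕b23⊕b28⊕b29⊕b30⊕b31 = 1⊕1⊕0⊕1⊕1⊕0⊕0⊕1⊕1⊕1⊕0⊕1⊕1⊕1⊕1⊕1 = 0
s8: b8⊕b9⊕b10⊕b11⊕b12⊕b13⊕b14⊕b15⊕b24⊕b25⊕b26⊕b27⊕b28⊕b29⊕b30⊕b31 = 0⊕1⊕0⊕1⊕1⊕0⊕0⊕1⊕0⊕1⊕1⊕0⊕1⊕1⊕1⊕1 = 0
s16: b16⊕b17⊕b18⊕b19⊕b20⊕b21⊕b22⊕b23⊕b24⊕b25⊕b26⊕b27⊕b28⊕b29⊕b30⊕b31 = 0⊕1⊕1⊕0⊕1⊕1⊕0⊕1⊕0⊕1⊕1⊕0⊕1⊕1⊕1⊕1 = 1
Syndrome (s16...s1) = 10001 → position 17.

10001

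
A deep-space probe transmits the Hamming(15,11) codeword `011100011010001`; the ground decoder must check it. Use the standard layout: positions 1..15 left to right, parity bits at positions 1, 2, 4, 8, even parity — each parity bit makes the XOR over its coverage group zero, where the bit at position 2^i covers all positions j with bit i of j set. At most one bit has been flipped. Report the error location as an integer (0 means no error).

s1: b1⊕b3⊕b5⊕b7⊕b9⊕b11⊕b13⊕b15 = 0⊕1⊕0⊕0⊕1⊕1⊕0⊕1 = 0
s2: b2⊕b3⊕b6⊕b7⊕b10⊕b11⊕b14⊕b15 = 1⊕1⊕0⊕0⊕0⊕1⊕0⊕1 = 0
s4: b4⊕b5⊕b6⊕b7⊕b12⊕b13⊕b14⊕b15 = 1⊕0⊕0⊕0⊕0⊕0⊕0⊕1 = 0
s8: b8⊕b9⊕b10⊕b11⊕b12⊕b13⊕b14⊕b15 = 1⊕1⊕0⊕1⊕0⊕0⊕0⊕1 = 0
Syndrome (s8...s1) = 0000 → position 0 (no error).

0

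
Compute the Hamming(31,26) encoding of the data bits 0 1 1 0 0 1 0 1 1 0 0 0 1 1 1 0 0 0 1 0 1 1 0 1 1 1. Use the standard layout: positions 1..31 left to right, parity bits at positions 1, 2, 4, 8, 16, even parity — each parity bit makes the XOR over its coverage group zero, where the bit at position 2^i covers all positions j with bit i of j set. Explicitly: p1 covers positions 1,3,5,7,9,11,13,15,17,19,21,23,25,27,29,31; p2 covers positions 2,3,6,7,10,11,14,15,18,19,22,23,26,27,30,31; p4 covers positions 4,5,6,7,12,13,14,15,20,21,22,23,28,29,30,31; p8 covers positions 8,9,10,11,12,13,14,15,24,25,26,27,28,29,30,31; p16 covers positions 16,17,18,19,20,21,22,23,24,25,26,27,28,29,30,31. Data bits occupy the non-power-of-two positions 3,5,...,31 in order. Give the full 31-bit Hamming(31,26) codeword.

0000110101011001011100010110111

Place data bits at non-power-of-two positions: b3=0, b5=1, b6=1, b7=0, b9=0, b10=1, b11=0, b12=1, b13=1, b14=0, b15=0, b17=0, b18=1, b19=1, b20=1, b21=0, b22=0, b23=0, b24=1, b25=0, b26=1, b27=1, b28=0, b29=1, b30=1, b31=1.
p1 = XOR of data positions {3,5,7,9,11,13,15,17,19,21,23,25,27,29,31} = 0⊕1⊕0⊕0⊕0⊕1⊕0⊕0⊕1⊕0⊕0⊕0⊕1⊕1⊕1 = 0
p2 = XOR of data positions {3,6,7,10,11,14,15,18,19,22,23,26,27,30,31} = 0⊕1⊕0⊕1⊕0⊕0⊕0⊕1⊕1⊕0⊕0⊕1⊕1⊕1⊕1 = 0
p4 = XOR of data positions {5,6,7,12,13,14,15,20,21,22,23,28,29,30,31} = 1⊕1⊕0⊕1⊕1⊕0⊕0⊕1⊕0⊕0⊕0⊕0⊕1⊕1⊕1 = 0
p8 = XOR of data positions {9,10,11,12,13,14,15,24,25,26,27,28,29,30,31} = 0⊕1⊕0⊕1⊕1⊕0⊕0⊕1⊕0⊕1⊕1⊕0⊕1⊕1⊕1 = 1
p16 = XOR of data positions {17,18,19,20,21,22,23,24,25,26,27,28,29,30,31} = 0⊕1⊕1⊕1⊕0⊕0⊕0⊕1⊕0⊕1⊕1⊕0⊕1⊕1⊕1 = 1
Codeword b1..b31 = 0000110101011001011100010110111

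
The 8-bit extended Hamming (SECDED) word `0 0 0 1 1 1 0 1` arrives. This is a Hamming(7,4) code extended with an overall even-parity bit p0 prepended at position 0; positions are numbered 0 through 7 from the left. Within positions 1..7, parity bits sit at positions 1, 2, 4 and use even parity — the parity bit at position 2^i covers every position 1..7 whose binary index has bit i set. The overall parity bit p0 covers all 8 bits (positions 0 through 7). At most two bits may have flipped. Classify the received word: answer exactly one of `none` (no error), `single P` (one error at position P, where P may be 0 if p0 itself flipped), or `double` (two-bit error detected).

s1: b1⊕b3⊕b5⊕b7 = 0⊕1⊕1⊕1 = 1
s2: b2⊕b3⊕b6⊕b7 = 0⊕1⊕0⊕1 = 0
s4: b4⊕b5⊕b6⊕b7 = 1⊕1⊕0⊕1 = 1
Syndrome (s4...s1) = 101 → position 5.
Overall parity (XOR of all 8 bits, including p0): 0⊕0⊕0⊕1⊕1⊕1⊕0⊕1 = 0
Overall=0, syndrome position=5 → double-bit error detected (uncorrectable).

double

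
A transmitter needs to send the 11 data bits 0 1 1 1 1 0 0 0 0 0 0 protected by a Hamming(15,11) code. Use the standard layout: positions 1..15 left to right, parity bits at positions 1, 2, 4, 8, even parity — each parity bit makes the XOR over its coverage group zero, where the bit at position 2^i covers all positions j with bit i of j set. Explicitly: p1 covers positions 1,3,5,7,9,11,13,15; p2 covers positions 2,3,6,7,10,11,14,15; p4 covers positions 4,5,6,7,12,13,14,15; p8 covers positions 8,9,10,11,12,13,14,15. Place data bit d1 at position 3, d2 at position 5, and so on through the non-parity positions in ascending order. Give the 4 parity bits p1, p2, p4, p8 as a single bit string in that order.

1011

Place data bits at non-power-of-two positions: b3=0, b5=1, b6=1, b7=1, b9=1, b10=0, b11=0, b12=0, b13=0, b14=0, b15=0.
p1 = XOR of data positions {3,5,7,9,11,13,15} = 0⊕1⊕1⊕1⊕0⊕0⊕0 = 1
p2 = XOR of data positions {3,6,7,10,11,14,15} = 0⊕1⊕1⊕0⊕0⊕0⊕0 = 0
p4 = XOR of data positions {5,6,7,12,13,14,15} = 1⊕1⊕1⊕0⊕0⊕0⊕0 = 1
p8 = XOR of data positions {9,10,11,12,13,14,15} = 1⊕0⊕0⊕0⊕0⊕0⊕0 = 1
Parity bits p1,p2,p4,p8 = 1011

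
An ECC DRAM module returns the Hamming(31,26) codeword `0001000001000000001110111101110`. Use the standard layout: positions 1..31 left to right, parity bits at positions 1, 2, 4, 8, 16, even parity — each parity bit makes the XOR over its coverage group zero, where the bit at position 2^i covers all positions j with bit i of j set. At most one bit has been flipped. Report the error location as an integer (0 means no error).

15

s1: b1⊕b3⊕b5⊕b7⊕b9⊕b11⊕b13⊕b15⊕b17⊕b19⊕b21⊕b23⊕b25⊕b27⊕b29⊕b31 = 0⊕0⊕0⊕0⊕0⊕0⊕0⊕0⊕0⊕1⊕1⊕1⊕1⊕0⊕1⊕0 = 1
s2: b2⊕b3⊕b6⊕b7⊕b10⊕b11⊕b14⊕b15⊕b18⊕b19⊕b22⊕b23⊕b26⊕b27⊕b30⊕b31 = 0⊕0⊕0⊕0⊕1⊕0⊕0⊕0⊕0⊕1⊕0⊕1⊕1⊕0⊕1⊕0 = 1
s4: b4⊕b5⊕b6⊕b7⊕b12⊕b13⊕b14⊕b15⊕b20⊕b21⊕b22⊕b23⊕b28⊕b29⊕b30⊕b31 = 1⊕0⊕0⊕0⊕0⊕0⊕0⊕0⊕1⊕1⊕0⊕1⊕1⊕1⊕1⊕0 = 1
s8: b8⊕b9⊕b10⊕b11⊕b12⊕b13⊕b14⊕b15⊕b24⊕b25⊕b26⊕b27⊕b28⊕b29⊕b30⊕b31 = 0⊕0⊕1⊕0⊕0⊕0⊕0⊕0⊕1⊕1⊕1⊕0⊕1⊕1⊕1⊕0 = 1
s16: b16⊕b17⊕b18⊕b19⊕b20⊕b21⊕b22⊕b23⊕b24⊕b25⊕b26⊕b27⊕b28⊕b29⊕b30⊕b31 = 0⊕0⊕0⊕1⊕1⊕1⊕0⊕1⊕1⊕1⊕1⊕0⊕1⊕1⊕1⊕0 = 0
Syndrome (s16...s1) = 01111 → position 15.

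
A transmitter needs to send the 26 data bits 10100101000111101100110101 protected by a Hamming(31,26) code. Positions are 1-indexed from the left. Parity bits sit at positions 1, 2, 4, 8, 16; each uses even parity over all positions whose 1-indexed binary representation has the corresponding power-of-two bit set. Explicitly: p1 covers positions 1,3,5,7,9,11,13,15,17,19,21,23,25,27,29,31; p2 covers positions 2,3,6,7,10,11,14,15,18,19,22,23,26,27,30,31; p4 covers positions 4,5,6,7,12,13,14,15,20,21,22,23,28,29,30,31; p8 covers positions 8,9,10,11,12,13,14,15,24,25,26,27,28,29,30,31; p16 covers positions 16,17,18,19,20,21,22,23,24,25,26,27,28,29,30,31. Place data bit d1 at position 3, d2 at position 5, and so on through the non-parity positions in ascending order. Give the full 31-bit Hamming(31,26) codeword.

1011010001010000111101100110101

Place data bits at non-power-of-two positions: b3=1, b5=0, b6=1, b7=0, b9=0, b10=1, b11=0, b12=1, b13=0, b14=0, b15=0, b17=1, b18=1, b19=1, b20=1, b21=0, b22=1, b23=1, b24=0, b25=0, b26=1, b27=1, b28=0, b29=1, b30=0, b31=1.
p1 = XOR of data positions {3,5,7,9,11,13,15,17,19,21,23,25,27,29,31} = 1⊕0⊕0⊕0⊕0⊕0⊕0⊕1⊕1⊕0⊕1⊕0⊕1⊕1⊕1 = 1
p2 = XOR of data positions {3,6,7,10,11,14,15,18,19,22,23,26,27,30,31} = 1⊕1⊕0⊕1⊕0⊕0⊕0⊕1⊕1⊕1⊕1⊕1⊕1⊕0⊕1 = 0
p4 = XOR of data positions {5,6,7,12,13,14,15,20,21,22,23,28,29,30,31} = 0⊕1⊕0⊕1⊕0⊕0⊕0⊕1⊕0⊕1⊕1⊕0⊕1⊕0⊕1 = 1
p8 = XOR of data positions {9,10,11,12,13,14,15,24,25,26,27,28,29,30,31} = 0⊕1⊕0⊕1⊕0⊕0⊕0⊕0⊕0⊕1⊕1⊕0⊕1⊕0⊕1 = 0
p16 = XOR of data positions {17,18,19,20,21,22,23,24,25,26,27,28,29,30,31} = 1⊕1⊕1⊕1⊕0⊕1⊕1⊕0⊕0⊕1⊕1⊕0⊕1⊕0⊕1 = 0
Codeword b1..b31 = 1011010001010000111101100110101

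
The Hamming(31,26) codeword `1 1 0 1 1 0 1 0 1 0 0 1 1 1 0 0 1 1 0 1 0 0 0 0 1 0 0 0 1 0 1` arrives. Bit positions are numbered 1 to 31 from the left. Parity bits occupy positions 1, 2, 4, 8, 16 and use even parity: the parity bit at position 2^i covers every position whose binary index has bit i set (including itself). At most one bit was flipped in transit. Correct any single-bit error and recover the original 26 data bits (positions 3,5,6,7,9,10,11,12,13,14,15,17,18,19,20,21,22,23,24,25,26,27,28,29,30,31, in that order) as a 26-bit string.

01011001111110100001000101

s1: b1⊕b3⊕b5⊕b7⊕b9⊕b11⊕b13⊕b15⊕b17⊕b19⊕b21⊕b23⊕b25⊕b27⊕b29⊕b31 = 1⊕0⊕1⊕1⊕1⊕0⊕1⊕0⊕1⊕0⊕0⊕0⊕1⊕0⊕1⊕1 = 1
s2: b2⊕b3⊕b6⊕b7⊕b10⊕b11⊕b14⊕b15⊕b18⊕b19⊕b22⊕b23⊕b26⊕b27⊕b30⊕b31 = 1⊕0⊕0⊕1⊕0⊕0⊕1⊕0⊕1⊕0⊕0⊕0⊕0⊕0⊕0⊕1 = 1
s4: b4⊕b5⊕b6⊕b7⊕b12⊕b13⊕b14⊕b15⊕b20⊕b21⊕b22⊕b23⊕b28⊕b29⊕b30⊕b31 = 1⊕1⊕0⊕1⊕1⊕1⊕1⊕0⊕1⊕0⊕0⊕0⊕0⊕1⊕0⊕1 = 1
s8: b8⊕b9⊕b10⊕b11⊕b12⊕b13⊕b14⊕b15⊕b24⊕b25⊕b26⊕b27⊕b28⊕b29⊕b30⊕b31 = 0⊕1⊕0⊕0⊕1⊕1⊕1⊕0⊕0⊕1⊕0⊕0⊕0⊕1⊕0⊕1 = 1
s16: b16⊕b17⊕b18⊕b19⊕b20⊕b21⊕b22⊕b23⊕b24⊕b25⊕b26⊕b27⊕b28⊕b29⊕b30⊕b31 = 0⊕1⊕1⊕0⊕1⊕0⊕0⊕0⊕0⊕1⊕0⊕0⊕0⊕1⊕0⊕1 = 0
Syndrome (s16...s1) = 01111 → position 15.
Flip bit 15: corrected codeword = 1101101010011110110100001000101
Data bits at positions 3,5,6,7,9,10,11,12,13,14,15,17,18,19,20,21,22,23,24,25,26,27,28,29,30,31: 01011001111110100001000101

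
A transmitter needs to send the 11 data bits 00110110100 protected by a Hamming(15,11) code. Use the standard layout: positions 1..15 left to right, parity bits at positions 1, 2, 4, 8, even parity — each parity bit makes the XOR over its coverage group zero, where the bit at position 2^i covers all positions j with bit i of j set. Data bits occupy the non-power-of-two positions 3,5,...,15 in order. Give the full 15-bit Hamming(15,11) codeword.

Place data bits at non-power-of-two positions: b3=0, b5=0, b6=1, b7=1, b9=0, b10=1, b11=1, b12=0, b13=1, b14=0, b15=0.
p1 = XOR of data positions {3,5,7,9,11,13,15} = 0⊕0⊕1⊕0⊕1⊕1⊕0 = 1
p2 = XOR of data positions {3,6,7,10,11,14,15} = 0⊕1⊕1⊕1⊕1⊕0⊕0 = 0
p4 = XOR of data positions {5,6,7,12,13,14,15} = 0⊕1⊕1⊕0⊕1⊕0⊕0 = 1
p8 = XOR of data positions {9,10,11,12,13,14,15} = 0⊕1⊕1⊕0⊕1⊕0⊕0 = 1
Codeword b1..b15 = 100101110110100

100101110110100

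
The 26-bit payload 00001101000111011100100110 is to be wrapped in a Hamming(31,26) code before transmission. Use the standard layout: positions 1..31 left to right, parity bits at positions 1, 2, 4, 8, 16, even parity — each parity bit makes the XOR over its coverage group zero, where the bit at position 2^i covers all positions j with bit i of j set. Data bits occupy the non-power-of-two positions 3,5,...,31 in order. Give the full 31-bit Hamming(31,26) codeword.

Place data bits at non-power-of-two positions: b3=0, b5=0, b6=0, b7=0, b9=1, b10=1, b11=0, b12=1, b13=0, b14=0, b15=0, b17=1, b18=1, b19=1, b20=0, b21=1, b22=1, b23=1, b24=0, b25=0, b26=1, b27=0, b28=0, b29=1, b30=1, b31=0.
p1 = XOR of data positions {3,5,7,9,11,13,15,17,19,21,23,25,27,29,31} = 0⊕0⊕0⊕1⊕0⊕0⊕0⊕1⊕1⊕1⊕1⊕0⊕0⊕1⊕0 = 0
p2 = XOR of data positions {3,6,7,10,11,14,15,18,19,22,23,26,27,30,31} = 0⊕0⊕0⊕1⊕0⊕0⊕0⊕1⊕1⊕1⊕1⊕1⊕0⊕1⊕0 = 1
p4 = XOR of data positions {5,6,7,12,13,14,15,20,21,22,23,28,29,30,31} = 0⊕0⊕0⊕1⊕0⊕0⊕0⊕0⊕1⊕1⊕1⊕0⊕1⊕1⊕0 = 0
p8 = XOR of data positions {9,10,11,12,13,14,15,24,25,26,27,28,29,30,31} = 1⊕1⊕0⊕1⊕0⊕0⊕0⊕0⊕0⊕1⊕0⊕0⊕1⊕1⊕0 = 0
p16 = XOR of data positions {17,18,19,20,21,22,23,24,25,26,27,28,29,30,31} = 1⊕1⊕1⊕0⊕1⊕1⊕1⊕0⊕0⊕1⊕0⊕0⊕1⊕1⊕0 = 1
Codeword b1..b31 = 0100000011010001111011100100110

0100000011010001111011100100110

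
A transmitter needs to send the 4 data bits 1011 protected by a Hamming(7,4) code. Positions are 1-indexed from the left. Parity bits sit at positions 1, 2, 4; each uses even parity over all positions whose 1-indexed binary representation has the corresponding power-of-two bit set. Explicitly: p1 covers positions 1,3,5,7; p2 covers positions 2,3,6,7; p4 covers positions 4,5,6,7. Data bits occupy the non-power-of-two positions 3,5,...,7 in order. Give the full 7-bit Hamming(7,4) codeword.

Place data bits at non-power-of-two positions: b3=1, b5=0, b6=1, b7=1.
p1 = XOR of data positions {3,5,7} = 1⊕0⊕1 = 0
p2 = XOR of data positions {3,6,7} = 1⊕1⊕1 = 1
p4 = XOR of data positions {5,6,7} = 0⊕1⊕1 = 0
Codeword b1..b7 = 0110011

0110011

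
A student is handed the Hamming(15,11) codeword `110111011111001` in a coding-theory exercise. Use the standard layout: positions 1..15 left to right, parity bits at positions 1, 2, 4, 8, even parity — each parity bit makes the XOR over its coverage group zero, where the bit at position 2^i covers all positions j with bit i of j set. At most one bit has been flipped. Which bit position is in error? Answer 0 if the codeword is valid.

7

s1: b1⊕b3⊕b5⊕b7⊕b9⊕b11⊕b13⊕b15 = 1⊕0⊕1⊕0⊕1⊕1⊕0⊕1 = 1
s2: b2⊕b3⊕b6⊕b7⊕b10⊕b11⊕b14⊕b15 = 1⊕0⊕1⊕0⊕1⊕1⊕0⊕1 = 1
s4: b4⊕b5⊕b6⊕b7⊕b12⊕b13⊕b14⊕b15 = 1⊕1⊕1⊕0⊕1⊕0⊕0⊕1 = 1
s8: b8⊕b9⊕b10⊕b11⊕b12⊕b13⊕b14⊕b15 = 1⊕1⊕1⊕1⊕1⊕0⊕0⊕1 = 0
Syndrome (s8...s1) = 0111 → position 7.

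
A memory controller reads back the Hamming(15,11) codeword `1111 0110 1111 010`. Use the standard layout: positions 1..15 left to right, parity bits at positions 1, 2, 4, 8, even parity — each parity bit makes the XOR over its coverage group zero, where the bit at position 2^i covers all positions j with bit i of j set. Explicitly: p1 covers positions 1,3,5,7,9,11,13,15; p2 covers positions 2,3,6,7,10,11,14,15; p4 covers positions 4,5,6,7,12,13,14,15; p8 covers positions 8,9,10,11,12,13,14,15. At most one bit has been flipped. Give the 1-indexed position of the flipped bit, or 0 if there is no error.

15

s1: b1⊕b3⊕b5⊕b7⊕b9⊕b11⊕b13⊕b15 = 1⊕1⊕0⊕1⊕1⊕1⊕0⊕0 = 1
s2: b2⊕b3⊕b6⊕b7⊕b10⊕b11⊕b14⊕b15 = 1⊕1⊕1⊕1⊕1⊕1⊕1⊕0 = 1
s4: b4⊕b5⊕b6⊕b7⊕b12⊕b13⊕b14⊕b15 = 1⊕0⊕1⊕1⊕1⊕0⊕1⊕0 = 1
s8: b8⊕b9⊕b10⊕b11⊕b12⊕b13⊕b14⊕b15 = 0⊕1⊕1⊕1⊕1⊕0⊕1⊕0 = 1
Syndrome (s8...s1) = 1111 → position 15.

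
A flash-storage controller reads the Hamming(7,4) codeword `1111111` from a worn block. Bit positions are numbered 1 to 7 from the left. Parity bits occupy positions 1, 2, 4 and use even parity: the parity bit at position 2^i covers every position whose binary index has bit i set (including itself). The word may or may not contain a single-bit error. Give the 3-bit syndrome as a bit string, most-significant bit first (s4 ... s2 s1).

000

s1: b1⊕b3⊕b5⊕b7 = 1⊕1⊕1⊕1 = 0
s2: b2⊕b3⊕b6⊕b7 = 1⊕1⊕1⊕1 = 0
s4: b4⊕b5⊕b6⊕b7 = 1⊕1⊕1⊕1 = 0
Syndrome (s4...s1) = 000 → position 0 (no error).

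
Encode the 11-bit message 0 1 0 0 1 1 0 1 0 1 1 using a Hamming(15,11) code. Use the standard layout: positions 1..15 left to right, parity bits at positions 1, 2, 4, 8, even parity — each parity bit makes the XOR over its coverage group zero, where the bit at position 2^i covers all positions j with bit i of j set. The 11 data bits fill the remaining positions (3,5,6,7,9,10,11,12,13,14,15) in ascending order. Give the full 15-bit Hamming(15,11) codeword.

110010011101011

Place data bits at non-power-of-two positions: b3=0, b5=1, b6=0, b7=0, b9=1, b10=1, b11=0, b12=1, b13=0, b14=1, b15=1.
p1 = XOR of data positions {3,5,7,9,11,13,15} = 0⊕1⊕0⊕1⊕0⊕0⊕1 = 1
p2 = XOR of data positions {3,6,7,10,11,14,15} = 0⊕0⊕0⊕1⊕0⊕1⊕1 = 1
p4 = XOR of data positions {5,6,7,12,13,14,15} = 1⊕0⊕0⊕1⊕0⊕1⊕1 = 0
p8 = XOR of data positions {9,10,11,12,13,14,15} = 1⊕1⊕0⊕1⊕0⊕1⊕1 = 1
Codeword b1..b15 = 110010011101011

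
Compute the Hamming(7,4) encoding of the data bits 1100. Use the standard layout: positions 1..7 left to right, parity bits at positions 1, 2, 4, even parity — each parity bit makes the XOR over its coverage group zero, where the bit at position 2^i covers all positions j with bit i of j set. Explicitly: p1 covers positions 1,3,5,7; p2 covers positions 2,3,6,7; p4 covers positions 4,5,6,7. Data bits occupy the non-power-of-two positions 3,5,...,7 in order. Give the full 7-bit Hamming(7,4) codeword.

Place data bits at non-power-of-two positions: b3=1, b5=1, b6=0, b7=0.
p1 = XOR of data positions {3,5,7} = 1⊕1⊕0 = 0
p2 = XOR of data positions {3,6,7} = 1⊕0⊕0 = 1
p4 = XOR of data positions {5,6,7} = 1⊕0⊕0 = 1
Codeword b1..b7 = 0111100

0111100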